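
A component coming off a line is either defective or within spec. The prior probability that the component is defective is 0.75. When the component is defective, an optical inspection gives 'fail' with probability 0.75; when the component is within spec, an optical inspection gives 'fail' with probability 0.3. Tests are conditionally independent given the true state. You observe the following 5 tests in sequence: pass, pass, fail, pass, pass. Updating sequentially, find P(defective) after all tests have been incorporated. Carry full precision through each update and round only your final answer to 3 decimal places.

0.109

Each posterior becomes the prior for the next update.
After 'pass': P(defective) = 0.25·0.7500 / (0.25·0.7500 + 0.7·0.2500) ≈ 0.5172
After 'pass': P(defective) = 0.25·0.5172 / (0.25·0.5172 + 0.7·0.4828) ≈ 0.2768
After 'fail': P(defective) = 0.75·0.2768 / (0.75·0.2768 + 0.3·0.7232) ≈ 0.4889
After 'pass': P(defective) = 0.25·0.4889 / (0.25·0.4889 + 0.7·0.5111) ≈ 0.2547
After 'pass': P(defective) = 0.25·0.2547 / (0.25·0.2547 + 0.7·0.7453) ≈ 0.1087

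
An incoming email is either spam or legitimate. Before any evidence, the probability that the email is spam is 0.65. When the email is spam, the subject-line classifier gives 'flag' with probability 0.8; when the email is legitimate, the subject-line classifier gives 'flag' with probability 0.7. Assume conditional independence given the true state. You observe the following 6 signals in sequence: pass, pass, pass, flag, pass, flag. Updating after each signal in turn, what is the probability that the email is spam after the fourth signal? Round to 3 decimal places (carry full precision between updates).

0.386

After 'pass': P(spam) = 0.2·0.6500 / (0.2·0.6500 + 0.3·0.3500) ≈ 0.5532
After 'pass': P(spam) = 0.2·0.5532 / (0.2·0.5532 + 0.3·0.4468) ≈ 0.4522
After 'pass': P(spam) = 0.2·0.4522 / (0.2·0.4522 + 0.3·0.5478) ≈ 0.3549
After 'flag': P(spam) = 0.8·0.3549 / (0.8·0.3549 + 0.7·0.6451) ≈ 0.3861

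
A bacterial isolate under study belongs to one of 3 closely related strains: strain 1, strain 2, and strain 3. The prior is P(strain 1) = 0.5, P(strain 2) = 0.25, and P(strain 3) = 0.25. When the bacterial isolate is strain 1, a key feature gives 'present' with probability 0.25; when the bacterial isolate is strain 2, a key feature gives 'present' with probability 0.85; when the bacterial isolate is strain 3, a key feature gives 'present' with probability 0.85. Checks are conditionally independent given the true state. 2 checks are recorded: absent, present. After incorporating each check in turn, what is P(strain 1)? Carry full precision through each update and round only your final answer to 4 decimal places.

0.5952

After 'absent': normaliser = 0.75·0.5000 + 0.15·0.2500 + 0.15·0.2500; P(strain 1) ≈ 0.8333, P(strain 2) ≈ 0.0833, P(strain 3) ≈ 0.0833
After 'present': normaliser = 0.25·0.8333 + 0.85·0.0833 + 0.85·0.0833; P(strain 1) ≈ 0.5952, P(strain 2) ≈ 0.2024, P(strain 3) ≈ 0.2024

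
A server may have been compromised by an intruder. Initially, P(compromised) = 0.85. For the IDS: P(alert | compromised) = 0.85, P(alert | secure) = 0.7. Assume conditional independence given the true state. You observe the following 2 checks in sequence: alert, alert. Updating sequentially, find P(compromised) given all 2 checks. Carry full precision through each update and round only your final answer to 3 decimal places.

Apply Bayes' rule sequentially, carrying P(compromised) forward.
After 'alert': P(compromised) = 0.85·0.8500 / (0.85·0.8500 + 0.7·0.1500) ≈ 0.8731
After 'alert': P(compromised) = 0.85·0.8731 / (0.85·0.8731 + 0.7·0.1269) ≈ 0.8931

0.893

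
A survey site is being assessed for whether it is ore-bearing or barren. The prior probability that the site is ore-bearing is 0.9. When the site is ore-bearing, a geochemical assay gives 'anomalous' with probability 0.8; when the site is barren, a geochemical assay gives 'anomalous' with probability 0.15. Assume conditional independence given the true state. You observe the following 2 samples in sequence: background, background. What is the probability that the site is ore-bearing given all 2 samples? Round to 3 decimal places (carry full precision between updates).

0.333

After 'background': P(ore) = 0.2·0.9000 / (0.2·0.9000 + 0.85·0.1000) ≈ 0.6792
After 'background': P(ore) = 0.2·0.6792 / (0.2·0.6792 + 0.85·0.3208) ≈ 0.3326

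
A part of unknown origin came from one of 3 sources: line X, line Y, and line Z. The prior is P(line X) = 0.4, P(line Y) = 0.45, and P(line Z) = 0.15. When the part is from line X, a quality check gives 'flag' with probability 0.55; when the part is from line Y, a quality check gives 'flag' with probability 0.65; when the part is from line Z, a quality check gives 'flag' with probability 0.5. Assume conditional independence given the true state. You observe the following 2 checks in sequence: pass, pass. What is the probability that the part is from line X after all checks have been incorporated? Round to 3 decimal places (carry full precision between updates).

After 'pass': normaliser = 0.45·0.4000 + 0.35·0.4500 + 0.5·0.1500; P(line X) ≈ 0.4364, P(line Y) ≈ 0.3818, P(line Z) ≈ 0.1818
After 'pass': normaliser = 0.45·0.4364 + 0.35·0.3818 + 0.5·0.1818; P(line X) ≈ 0.4665, P(line Y) ≈ 0.3175, P(line Z) ≈ 0.2160

0.467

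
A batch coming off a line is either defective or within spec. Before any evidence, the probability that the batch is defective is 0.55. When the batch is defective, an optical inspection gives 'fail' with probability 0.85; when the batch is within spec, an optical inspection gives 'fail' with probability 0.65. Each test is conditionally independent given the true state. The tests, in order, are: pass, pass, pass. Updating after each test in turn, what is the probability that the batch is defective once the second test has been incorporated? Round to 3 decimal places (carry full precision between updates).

0.183

Apply Bayes' rule sequentially, carrying P(defective) forward.
After 'pass': P(defective) = 0.15·0.5500 / (0.15·0.5500 + 0.35·0.4500) ≈ 0.3438
After 'pass': P(defective) = 0.15·0.3438 / (0.15·0.3438 + 0.35·0.6562) ≈ 0.1833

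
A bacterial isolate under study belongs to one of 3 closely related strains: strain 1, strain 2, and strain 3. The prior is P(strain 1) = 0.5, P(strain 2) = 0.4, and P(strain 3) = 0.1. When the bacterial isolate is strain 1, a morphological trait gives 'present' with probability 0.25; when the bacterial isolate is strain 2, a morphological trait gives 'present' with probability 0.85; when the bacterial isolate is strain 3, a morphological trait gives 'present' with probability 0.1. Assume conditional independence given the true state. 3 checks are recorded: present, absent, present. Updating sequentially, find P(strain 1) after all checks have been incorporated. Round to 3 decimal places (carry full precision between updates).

After 'present': normaliser = 0.25·0.5000 + 0.85·0.4000 + 0.1·0.1000; P(strain 1) ≈ 0.2632, P(strain 2) ≈ 0.7158, P(strain 3) ≈ 0.0211
After 'absent': normaliser = 0.75·0.2632 + 0.15·0.7158 + 0.9·0.0211; P(strain 1) ≈ 0.6098, P(strain 2) ≈ 0.3317, P(strain 3) ≈ 0.0585
After 'present': normaliser = 0.25·0.6098 + 0.85·0.3317 + 0.1·0.0585; P(strain 1) ≈ 0.3463, P(strain 2) ≈ 0.6404, P(strain 3) ≈ 0.0133

0.346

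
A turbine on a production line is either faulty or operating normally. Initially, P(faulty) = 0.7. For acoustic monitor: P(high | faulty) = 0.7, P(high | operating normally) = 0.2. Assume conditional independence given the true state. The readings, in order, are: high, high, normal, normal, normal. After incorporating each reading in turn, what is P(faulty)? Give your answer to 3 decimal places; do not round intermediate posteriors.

0.601

After 'high': P(faulty) = 0.7·0.7000 / (0.7·0.7000 + 0.2·0.3000) ≈ 0.8909
After 'high': P(faulty) = 0.7·0.8909 / (0.7·0.8909 + 0.2·0.1091) ≈ 0.9662
After 'normal': P(faulty) = 0.3·0.9662 / (0.3·0.9662 + 0.8·0.0338) ≈ 0.9147
After 'normal': P(faulty) = 0.3·0.9147 / (0.3·0.9147 + 0.8·0.0853) ≈ 0.8008
After 'normal': P(faulty) = 0.3·0.8008 / (0.3·0.8008 + 0.8·0.1992) ≈ 0.6012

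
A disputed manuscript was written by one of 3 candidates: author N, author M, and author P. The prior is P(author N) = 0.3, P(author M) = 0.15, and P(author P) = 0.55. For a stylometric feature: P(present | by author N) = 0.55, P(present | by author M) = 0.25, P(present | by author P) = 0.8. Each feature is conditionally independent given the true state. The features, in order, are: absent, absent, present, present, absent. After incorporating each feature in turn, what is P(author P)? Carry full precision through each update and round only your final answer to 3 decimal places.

0.187

Apply Bayes' rule sequentially, carrying P(author P) forward.
After 'absent': normaliser = 0.45·0.3000 + 0.75·0.1500 + 0.2·0.5500; P(author N) ≈ 0.3776, P(author M) ≈ 0.3147, P(author P) ≈ 0.3077
After 'absent': normaliser = 0.45·0.3776 + 0.75·0.3147 + 0.2·0.3077; P(author N) ≈ 0.3635, P(author M) ≈ 0.5049, P(author P) ≈ 0.1316
After 'present': normaliser = 0.55·0.3635 + 0.25·0.5049 + 0.8·0.1316; P(author N) ≈ 0.4634, P(author M) ≈ 0.2925, P(author P) ≈ 0.2441
After 'present': normaliser = 0.55·0.4634 + 0.25·0.2925 + 0.8·0.2441; P(author N) ≈ 0.4871, P(author M) ≈ 0.1398, P(author P) ≈ 0.3732
After 'absent': normaliser = 0.45·0.4871 + 0.75·0.1398 + 0.2·0.3732; P(author N) ≈ 0.5498, P(author M) ≈ 0.2630, P(author P) ≈ 0.1872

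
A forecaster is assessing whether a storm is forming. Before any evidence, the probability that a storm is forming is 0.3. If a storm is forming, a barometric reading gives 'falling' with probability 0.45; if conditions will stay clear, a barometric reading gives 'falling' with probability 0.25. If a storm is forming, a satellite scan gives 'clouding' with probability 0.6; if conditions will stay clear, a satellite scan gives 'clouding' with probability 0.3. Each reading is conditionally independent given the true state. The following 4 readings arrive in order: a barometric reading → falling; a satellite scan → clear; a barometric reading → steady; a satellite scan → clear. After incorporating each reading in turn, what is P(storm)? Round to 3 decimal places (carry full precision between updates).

After a barometric reading='falling': P(storm) = 0.45·0.3000 / (0.45·0.3000 + 0.25·0.7000) ≈ 0.4355
After a satellite scan='clear': P(storm) = 0.4·0.4355 / (0.4·0.4355 + 0.7·0.5645) ≈ 0.3059
After a barometric reading='steady': P(storm) = 0.55·0.3059 / (0.55·0.3059 + 0.75·0.6941) ≈ 0.2443
After a satellite scan='clear': P(storm) = 0.4·0.2443 / (0.4·0.2443 + 0.7·0.7557) ≈ 0.1559

0.156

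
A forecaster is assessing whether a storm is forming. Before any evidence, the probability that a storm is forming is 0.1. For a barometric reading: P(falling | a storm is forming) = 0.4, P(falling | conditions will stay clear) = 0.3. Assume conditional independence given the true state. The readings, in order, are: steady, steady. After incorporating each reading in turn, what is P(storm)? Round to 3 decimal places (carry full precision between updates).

0.075

After 'steady': P(storm) = 0.6·0.1000 / (0.6·0.1000 + 0.7·0.9000) ≈ 0.0870
After 'steady': P(storm) = 0.6·0.0870 / (0.6·0.0870 + 0.7·0.9130) ≈ 0.0755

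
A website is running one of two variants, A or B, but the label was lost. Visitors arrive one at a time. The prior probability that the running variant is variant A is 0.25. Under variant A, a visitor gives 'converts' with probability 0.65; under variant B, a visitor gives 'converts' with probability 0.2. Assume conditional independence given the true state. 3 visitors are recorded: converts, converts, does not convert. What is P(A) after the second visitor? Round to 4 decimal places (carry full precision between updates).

Each posterior becomes the prior for the next update.
After 'converts': P(A) = 0.65·0.2500 / (0.65·0.2500 + 0.2·0.7500) ≈ 0.5200
After 'converts': P(A) = 0.65·0.5200 / (0.65·0.5200 + 0.2·0.4800) ≈ 0.7788

0.7788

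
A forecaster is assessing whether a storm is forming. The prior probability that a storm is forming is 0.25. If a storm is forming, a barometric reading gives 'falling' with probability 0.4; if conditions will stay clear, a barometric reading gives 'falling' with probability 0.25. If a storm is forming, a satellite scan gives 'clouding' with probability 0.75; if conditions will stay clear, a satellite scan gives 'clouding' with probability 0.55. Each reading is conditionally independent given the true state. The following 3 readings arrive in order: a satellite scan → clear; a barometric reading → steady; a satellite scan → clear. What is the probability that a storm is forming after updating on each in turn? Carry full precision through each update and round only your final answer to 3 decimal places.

0.076

After a satellite scan='clear': P(storm) = 0.25·0.2500 / (0.25·0.2500 + 0.45·0.7500) ≈ 0.1562
After a barometric reading='steady': P(storm) = 0.6·0.1562 / (0.6·0.1562 + 0.75·0.8438) ≈ 0.1290
After a satellite scan='clear': P(storm) = 0.25·0.1290 / (0.25·0.1290 + 0.45·0.8710) ≈ 0.0760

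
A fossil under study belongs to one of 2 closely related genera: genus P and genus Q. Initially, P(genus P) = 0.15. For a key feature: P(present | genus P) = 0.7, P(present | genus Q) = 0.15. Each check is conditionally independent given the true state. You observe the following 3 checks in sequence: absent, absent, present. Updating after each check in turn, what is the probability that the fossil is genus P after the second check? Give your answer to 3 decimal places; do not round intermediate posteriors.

After 'absent': P(genus P) = 0.3·0.1500 / (0.3·0.1500 + 0.85·0.8500) ≈ 0.0586
After 'absent': P(genus P) = 0.3·0.0586 / (0.3·0.0586 + 0.85·0.9414) ≈ 0.0215

0.022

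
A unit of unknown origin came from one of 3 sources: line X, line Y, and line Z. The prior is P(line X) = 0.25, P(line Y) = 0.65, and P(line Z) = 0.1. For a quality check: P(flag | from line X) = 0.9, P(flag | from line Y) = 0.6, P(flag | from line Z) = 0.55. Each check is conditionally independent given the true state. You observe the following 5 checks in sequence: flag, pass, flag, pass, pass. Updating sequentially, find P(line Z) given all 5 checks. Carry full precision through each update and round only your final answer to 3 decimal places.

After 'flag': normaliser = 0.9·0.2500 + 0.6·0.6500 + 0.55·0.1000; P(line X) ≈ 0.3358, P(line Y) ≈ 0.5821, P(line Z) ≈ 0.0821
After 'pass': normaliser = 0.1·0.3358 + 0.4·0.5821 + 0.45·0.0821; P(line X) ≈ 0.1107, P(line Y) ≈ 0.7675, P(line Z) ≈ 0.1218
After 'flag': normaliser = 0.9·0.1107 + 0.6·0.7675 + 0.55·0.1218; P(line X) ≈ 0.1589, P(line Y) ≈ 0.7343, P(line Z) ≈ 0.1068
After 'pass': normaliser = 0.1·0.1589 + 0.4·0.7343 + 0.45·0.1068; P(line X) ≈ 0.0444, P(line Y) ≈ 0.8212, P(line Z) ≈ 0.1344
After 'pass': normaliser = 0.1·0.0444 + 0.4·0.8212 + 0.45·0.1344; P(line X) ≈ 0.0113, P(line Y) ≈ 0.8350, P(line Z) ≈ 0.1537

0.154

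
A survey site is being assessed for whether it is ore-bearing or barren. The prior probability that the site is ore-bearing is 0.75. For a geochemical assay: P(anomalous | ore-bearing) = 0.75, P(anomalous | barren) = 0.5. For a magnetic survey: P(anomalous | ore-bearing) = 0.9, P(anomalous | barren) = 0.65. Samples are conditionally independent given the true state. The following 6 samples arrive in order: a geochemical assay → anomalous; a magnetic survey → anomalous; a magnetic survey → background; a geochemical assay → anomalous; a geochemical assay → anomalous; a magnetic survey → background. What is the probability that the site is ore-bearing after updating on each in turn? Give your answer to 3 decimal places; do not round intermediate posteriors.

After a geochemical assay='anomalous': P(ore) = 0.75·0.7500 / (0.75·0.7500 + 0.5·0.2500) ≈ 0.8182
After a magnetic survey='anomalous': P(ore) = 0.9·0.8182 / (0.9·0.8182 + 0.65·0.1818) ≈ 0.8617
After a magnetic survey='background': P(ore) = 0.1·0.8617 / (0.1·0.8617 + 0.35·0.1383) ≈ 0.6403
After a geochemical assay='anomalous': P(ore) = 0.75·0.6403 / (0.75·0.6403 + 0.5·0.3597) ≈ 0.7275
After a geochemical assay='anomalous': P(ore) = 0.75·0.7275 / (0.75·0.7275 + 0.5·0.2725) ≈ 0.8002
After a magnetic survey='background': P(ore) = 0.1·0.8002 / (0.1·0.8002 + 0.35·0.1998) ≈ 0.5337

0.534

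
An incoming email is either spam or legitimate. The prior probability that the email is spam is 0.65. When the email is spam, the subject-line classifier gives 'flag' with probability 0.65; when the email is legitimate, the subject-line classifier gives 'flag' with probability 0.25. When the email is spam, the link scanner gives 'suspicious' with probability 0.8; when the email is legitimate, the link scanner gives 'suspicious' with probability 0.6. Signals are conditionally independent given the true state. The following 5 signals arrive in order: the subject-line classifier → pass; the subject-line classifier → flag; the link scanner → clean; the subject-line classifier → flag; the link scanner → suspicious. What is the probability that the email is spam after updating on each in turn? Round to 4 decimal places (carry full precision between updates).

0.7962

After the subject-line classifier='pass': P(spam) = 0.35·0.6500 / (0.35·0.6500 + 0.75·0.3500) ≈ 0.4643
After the subject-line classifier='flag': P(spam) = 0.65·0.4643 / (0.65·0.4643 + 0.25·0.5357) ≈ 0.6926
After the link scanner='clean': P(spam) = 0.2·0.6926 / (0.2·0.6926 + 0.4·0.3074) ≈ 0.5298
After the subject-line classifier='flag': P(spam) = 0.65·0.5298 / (0.65·0.5298 + 0.25·0.4702) ≈ 0.7455
After the link scanner='suspicious': P(spam) = 0.8·0.7455 / (0.8·0.7455 + 0.6·0.2545) ≈ 0.7962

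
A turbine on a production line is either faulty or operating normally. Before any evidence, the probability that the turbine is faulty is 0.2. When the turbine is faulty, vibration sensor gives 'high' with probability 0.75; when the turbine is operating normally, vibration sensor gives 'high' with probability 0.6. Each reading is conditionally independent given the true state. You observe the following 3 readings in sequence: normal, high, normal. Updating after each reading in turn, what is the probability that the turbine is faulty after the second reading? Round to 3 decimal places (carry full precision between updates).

0.163

After 'normal': P(faulty) = 0.25·0.2000 / (0.25·0.2000 + 0.4·0.8000) ≈ 0.1351
After 'high': P(faulty) = 0.75·0.1351 / (0.75·0.1351 + 0.6·0.8649) ≈ 0.1634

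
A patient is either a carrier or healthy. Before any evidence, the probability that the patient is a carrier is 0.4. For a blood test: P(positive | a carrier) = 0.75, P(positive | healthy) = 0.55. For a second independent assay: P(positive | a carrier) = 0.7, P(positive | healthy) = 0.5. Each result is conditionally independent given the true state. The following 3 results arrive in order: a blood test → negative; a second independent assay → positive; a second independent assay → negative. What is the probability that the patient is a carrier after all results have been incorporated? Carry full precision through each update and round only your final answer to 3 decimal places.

0.237

After a blood test='negative': P(carrier) = 0.25·0.4000 / (0.25·0.4000 + 0.45·0.6000) ≈ 0.2703
After a second independent assay='positive': P(carrier) = 0.7·0.2703 / (0.7·0.2703 + 0.5·0.7297) ≈ 0.3415
After a second independent assay='negative': P(carrier) = 0.3·0.3415 / (0.3·0.3415 + 0.5·0.6585) ≈ 0.2373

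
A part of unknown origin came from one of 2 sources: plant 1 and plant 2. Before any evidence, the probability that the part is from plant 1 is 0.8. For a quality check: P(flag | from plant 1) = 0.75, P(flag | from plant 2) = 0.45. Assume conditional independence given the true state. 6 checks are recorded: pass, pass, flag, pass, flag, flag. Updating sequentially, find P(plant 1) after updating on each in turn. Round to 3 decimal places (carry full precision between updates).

After 'pass': P(plant 1) = 0.25·0.8000 / (0.25·0.8000 + 0.55·0.2000) ≈ 0.6452
After 'pass': P(plant 1) = 0.25·0.6452 / (0.25·0.6452 + 0.55·0.3548) ≈ 0.4525
After 'flag': P(plant 1) = 0.75·0.4525 / (0.75·0.4525 + 0.45·0.5475) ≈ 0.5794
After 'pass': P(plant 1) = 0.25·0.5794 / (0.25·0.5794 + 0.55·0.4206) ≈ 0.3850
After 'flag': P(plant 1) = 0.75·0.3850 / (0.75·0.3850 + 0.45·0.6150) ≈ 0.5106
After 'flag': P(plant 1) = 0.75·0.5106 / (0.75·0.5106 + 0.45·0.4894) ≈ 0.6349

0.635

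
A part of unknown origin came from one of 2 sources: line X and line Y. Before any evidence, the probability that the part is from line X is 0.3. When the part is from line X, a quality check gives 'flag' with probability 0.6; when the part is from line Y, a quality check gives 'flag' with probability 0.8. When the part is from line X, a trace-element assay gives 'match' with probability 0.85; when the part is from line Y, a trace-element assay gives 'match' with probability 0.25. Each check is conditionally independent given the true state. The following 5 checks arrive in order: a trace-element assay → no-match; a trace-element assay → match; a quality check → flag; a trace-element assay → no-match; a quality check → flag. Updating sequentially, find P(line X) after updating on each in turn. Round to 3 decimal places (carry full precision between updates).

0.032

Each posterior becomes the prior for the next update.
After a trace-element assay='no-match': P(line X) = 0.15·0.3000 / (0.15·0.3000 + 0.75·0.7000) ≈ 0.0789
After a trace-element assay='match': P(line X) = 0.85·0.0789 / (0.85·0.0789 + 0.25·0.9211) ≈ 0.2257
After a quality check='flag': P(line X) = 0.6·0.2257 / (0.6·0.2257 + 0.8·0.7743) ≈ 0.1794
After a trace-element assay='no-match': P(line X) = 0.15·0.1794 / (0.15·0.1794 + 0.75·0.8206) ≈ 0.0419
After a quality check='flag': P(line X) = 0.6·0.0419 / (0.6·0.0419 + 0.8·0.9581) ≈ 0.0317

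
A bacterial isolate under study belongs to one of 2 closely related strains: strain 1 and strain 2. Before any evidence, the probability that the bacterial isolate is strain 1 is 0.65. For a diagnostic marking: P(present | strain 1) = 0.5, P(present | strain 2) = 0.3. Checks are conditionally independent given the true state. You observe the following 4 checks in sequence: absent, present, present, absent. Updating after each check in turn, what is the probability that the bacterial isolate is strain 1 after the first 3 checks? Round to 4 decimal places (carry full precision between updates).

0.7865

After 'absent': P(strain 1) = 0.5·0.6500 / (0.5·0.6500 + 0.7·0.3500) ≈ 0.5702
After 'present': P(strain 1) = 0.5·0.5702 / (0.5·0.5702 + 0.3·0.4298) ≈ 0.6886
After 'present': P(strain 1) = 0.5·0.6886 / (0.5·0.6886 + 0.3·0.3114) ≈ 0.7865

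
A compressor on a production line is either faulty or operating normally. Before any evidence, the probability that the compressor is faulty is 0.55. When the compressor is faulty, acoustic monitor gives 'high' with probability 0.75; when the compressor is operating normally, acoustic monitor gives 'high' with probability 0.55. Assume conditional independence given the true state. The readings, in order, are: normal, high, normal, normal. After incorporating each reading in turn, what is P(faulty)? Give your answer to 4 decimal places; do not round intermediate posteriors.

Each posterior becomes the prior for the next update.
After 'normal': P(faulty) = 0.25·0.5500 / (0.25·0.5500 + 0.45·0.4500) ≈ 0.4044
After 'high': P(faulty) = 0.75·0.4044 / (0.75·0.4044 + 0.55·0.5956) ≈ 0.4808
After 'normal': P(faulty) = 0.25·0.4808 / (0.25·0.4808 + 0.45·0.5192) ≈ 0.3397
After 'normal': P(faulty) = 0.25·0.3397 / (0.25·0.3397 + 0.45·0.6603) ≈ 0.2223

0.2223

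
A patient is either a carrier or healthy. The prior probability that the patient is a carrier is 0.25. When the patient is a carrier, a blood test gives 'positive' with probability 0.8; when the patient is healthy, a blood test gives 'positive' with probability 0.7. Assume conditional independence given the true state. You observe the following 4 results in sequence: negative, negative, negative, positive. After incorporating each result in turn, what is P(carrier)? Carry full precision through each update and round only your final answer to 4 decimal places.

0.1014

After 'negative': P(carrier) = 0.2·0.2500 / (0.2·0.2500 + 0.3·0.7500) ≈ 0.1818
After 'negative': P(carrier) = 0.2·0.1818 / (0.2·0.1818 + 0.3·0.8182) ≈ 0.1290
After 'negative': P(carrier) = 0.2·0.1290 / (0.2·0.1290 + 0.3·0.8710) ≈ 0.0899
After 'positive': P(carrier) = 0.8·0.0899 / (0.8·0.0899 + 0.7·0.9101) ≈ 0.1014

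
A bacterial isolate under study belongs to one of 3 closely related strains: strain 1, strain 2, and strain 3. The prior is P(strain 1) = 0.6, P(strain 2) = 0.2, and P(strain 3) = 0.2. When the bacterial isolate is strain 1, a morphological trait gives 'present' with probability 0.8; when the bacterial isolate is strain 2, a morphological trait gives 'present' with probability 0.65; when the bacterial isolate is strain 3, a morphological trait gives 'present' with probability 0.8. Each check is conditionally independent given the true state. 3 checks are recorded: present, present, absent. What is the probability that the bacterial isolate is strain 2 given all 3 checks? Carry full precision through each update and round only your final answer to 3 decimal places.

0.224

Each posterior becomes the prior for the next update.
After 'present': normaliser = 0.8·0.6000 + 0.65·0.2000 + 0.8·0.2000; P(strain 1) ≈ 0.6234, P(strain 2) ≈ 0.1688, P(strain 3) ≈ 0.2078
After 'present': normaliser = 0.8·0.6234 + 0.65·0.1688 + 0.8·0.2078; P(strain 1) ≈ 0.6438, P(strain 2) ≈ 0.1417, P(strain 3) ≈ 0.2146
After 'absent': normaliser = 0.2·0.6438 + 0.35·0.1417 + 0.2·0.2146; P(strain 1) ≈ 0.5819, P(strain 2) ≈ 0.2241, P(strain 3) ≈ 0.1940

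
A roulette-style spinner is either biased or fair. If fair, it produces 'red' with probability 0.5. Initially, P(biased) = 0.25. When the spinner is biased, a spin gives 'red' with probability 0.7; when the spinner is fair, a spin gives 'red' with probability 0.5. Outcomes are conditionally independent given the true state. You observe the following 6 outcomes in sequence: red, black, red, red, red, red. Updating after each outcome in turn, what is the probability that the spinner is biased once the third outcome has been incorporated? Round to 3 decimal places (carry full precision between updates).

After 'red': P(biased) = 0.7·0.2500 / (0.7·0.2500 + 0.5·0.7500) ≈ 0.3182
After 'black': P(biased) = 0.3·0.3182 / (0.3·0.3182 + 0.5·0.6818) ≈ 0.2188
After 'red': P(biased) = 0.7·0.2188 / (0.7·0.2188 + 0.5·0.7812) ≈ 0.2816

0.282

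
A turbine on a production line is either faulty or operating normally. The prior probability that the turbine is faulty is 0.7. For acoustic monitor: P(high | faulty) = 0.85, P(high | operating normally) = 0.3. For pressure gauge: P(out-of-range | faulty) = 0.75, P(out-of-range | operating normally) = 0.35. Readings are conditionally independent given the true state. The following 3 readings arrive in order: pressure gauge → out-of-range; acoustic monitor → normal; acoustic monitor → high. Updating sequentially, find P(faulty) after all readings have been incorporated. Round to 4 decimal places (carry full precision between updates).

0.7522

After pressure gauge='out-of-range': P(faulty) = 0.75·0.7000 / (0.75·0.7000 + 0.35·0.3000) ≈ 0.8333
After acoustic monitor='normal': P(faulty) = 0.15·0.8333 / (0.15·0.8333 + 0.7·0.1667) ≈ 0.5172
After acoustic monitor='high': P(faulty) = 0.85·0.5172 / (0.85·0.5172 + 0.3·0.4828) ≈ 0.7522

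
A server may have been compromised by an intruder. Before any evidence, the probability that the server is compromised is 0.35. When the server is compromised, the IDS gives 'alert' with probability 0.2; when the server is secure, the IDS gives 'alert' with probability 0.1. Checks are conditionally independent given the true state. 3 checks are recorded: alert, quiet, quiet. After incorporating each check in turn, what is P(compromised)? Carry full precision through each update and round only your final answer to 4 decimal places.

After 'alert': P(compromised) = 0.2·0.3500 / (0.2·0.3500 + 0.1·0.6500) ≈ 0.5185
After 'quiet': P(compromised) = 0.8·0.5185 / (0.8·0.5185 + 0.9·0.4815) ≈ 0.4891
After 'quiet': P(compromised) = 0.8·0.4891 / (0.8·0.4891 + 0.9·0.5109) ≈ 0.4597

0.4597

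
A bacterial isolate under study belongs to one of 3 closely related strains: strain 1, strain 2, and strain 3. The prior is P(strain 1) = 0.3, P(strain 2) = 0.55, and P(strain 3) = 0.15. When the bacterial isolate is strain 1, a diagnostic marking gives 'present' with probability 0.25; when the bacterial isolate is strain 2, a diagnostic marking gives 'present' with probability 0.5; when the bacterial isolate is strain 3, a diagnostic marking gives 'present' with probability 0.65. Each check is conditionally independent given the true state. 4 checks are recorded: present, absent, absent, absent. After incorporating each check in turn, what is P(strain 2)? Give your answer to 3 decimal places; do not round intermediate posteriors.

0.490

After 'present': normaliser = 0.25·0.3000 + 0.5·0.5500 + 0.65·0.1500; P(strain 1) ≈ 0.1676, P(strain 2) ≈ 0.6145, P(strain 3) ≈ 0.2179
After 'absent': normaliser = 0.75·0.1676 + 0.5·0.6145 + 0.35·0.2179; P(strain 1) ≈ 0.2468, P(strain 2) ≈ 0.6034, P(strain 3) ≈ 0.1498
After 'absent': normaliser = 0.75·0.2468 + 0.5·0.6034 + 0.35·0.1498; P(strain 1) ≈ 0.3433, P(strain 2) ≈ 0.5595, P(strain 3) ≈ 0.0972
After 'absent': normaliser = 0.75·0.3433 + 0.5·0.5595 + 0.35·0.0972; P(strain 1) ≈ 0.4507, P(strain 2) ≈ 0.4897, P(strain 3) ≈ 0.0596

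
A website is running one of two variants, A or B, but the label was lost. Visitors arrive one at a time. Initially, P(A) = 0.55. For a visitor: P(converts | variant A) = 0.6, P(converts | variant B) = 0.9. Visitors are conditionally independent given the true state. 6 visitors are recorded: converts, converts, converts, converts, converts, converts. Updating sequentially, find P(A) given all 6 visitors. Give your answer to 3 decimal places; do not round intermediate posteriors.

0.097

After 'converts': P(A) = 0.6·0.5500 / (0.6·0.5500 + 0.9·0.4500) ≈ 0.4490
After 'converts': P(A) = 0.6·0.4490 / (0.6·0.4490 + 0.9·0.5510) ≈ 0.3520
After 'converts': P(A) = 0.6·0.3520 / (0.6·0.3520 + 0.9·0.6480) ≈ 0.2659
After 'converts': P(A) = 0.6·0.2659 / (0.6·0.2659 + 0.9·0.7341) ≈ 0.1945
After 'converts': P(A) = 0.6·0.1945 / (0.6·0.1945 + 0.9·0.8055) ≈ 0.1386
After 'converts': P(A) = 0.6·0.1386 / (0.6·0.1386 + 0.9·0.8614) ≈ 0.0969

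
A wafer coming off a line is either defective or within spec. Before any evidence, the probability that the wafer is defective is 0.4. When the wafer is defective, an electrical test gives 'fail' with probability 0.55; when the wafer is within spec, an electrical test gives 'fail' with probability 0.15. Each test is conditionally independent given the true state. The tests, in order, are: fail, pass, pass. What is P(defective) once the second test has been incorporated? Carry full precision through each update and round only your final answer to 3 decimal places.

After 'fail': P(defective) = 0.55·0.4000 / (0.55·0.4000 + 0.15·0.6000) ≈ 0.7097
After 'pass': P(defective) = 0.45·0.7097 / (0.45·0.7097 + 0.85·0.2903) ≈ 0.5641

0.564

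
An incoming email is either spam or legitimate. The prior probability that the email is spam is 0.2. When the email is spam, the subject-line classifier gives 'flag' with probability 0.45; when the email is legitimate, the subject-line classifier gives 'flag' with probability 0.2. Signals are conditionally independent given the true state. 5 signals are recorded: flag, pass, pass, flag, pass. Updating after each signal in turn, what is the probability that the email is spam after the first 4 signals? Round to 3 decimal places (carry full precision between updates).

After 'flag': P(spam) = 0.45·0.2000 / (0.45·0.2000 + 0.2·0.8000) ≈ 0.3600
After 'pass': P(spam) = 0.55·0.3600 / (0.55·0.3600 + 0.8·0.6400) ≈ 0.2789
After 'pass': P(spam) = 0.55·0.2789 / (0.55·0.2789 + 0.8·0.7211) ≈ 0.2100
After 'flag': P(spam) = 0.45·0.2100 / (0.45·0.2100 + 0.2·0.7900) ≈ 0.3743

0.374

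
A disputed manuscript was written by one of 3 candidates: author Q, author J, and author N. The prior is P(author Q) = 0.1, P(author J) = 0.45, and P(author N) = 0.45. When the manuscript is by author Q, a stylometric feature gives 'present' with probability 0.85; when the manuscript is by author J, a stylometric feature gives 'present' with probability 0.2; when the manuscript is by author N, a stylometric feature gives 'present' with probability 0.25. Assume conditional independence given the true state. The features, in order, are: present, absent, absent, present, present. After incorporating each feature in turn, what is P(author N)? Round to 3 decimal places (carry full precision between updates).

Apply Bayes' rule sequentially, carrying P(author N) forward.
After 'present': normaliser = 0.85·0.1000 + 0.2·0.4500 + 0.25·0.4500; P(author Q) ≈ 0.2957, P(author J) ≈ 0.3130, P(author N) ≈ 0.3913
After 'absent': normaliser = 0.15·0.2957 + 0.8·0.3130 + 0.75·0.3913; P(author Q) ≈ 0.0754, P(author J) ≈ 0.4257, P(author N) ≈ 0.4989
After 'absent': normaliser = 0.15·0.0754 + 0.8·0.4257 + 0.75·0.4989; P(author Q) ≈ 0.0156, P(author J) ≈ 0.4691, P(author N) ≈ 0.5153
After 'present': normaliser = 0.85·0.0156 + 0.2·0.4691 + 0.25·0.5153; P(author Q) ≈ 0.0561, P(author J) ≈ 0.3977, P(author N) ≈ 0.5462
After 'present': normaliser = 0.85·0.0561 + 0.2·0.3977 + 0.25·0.5462; P(author Q) ≈ 0.1808, P(author J) ≈ 0.3015, P(author N) ≈ 0.5176

0.518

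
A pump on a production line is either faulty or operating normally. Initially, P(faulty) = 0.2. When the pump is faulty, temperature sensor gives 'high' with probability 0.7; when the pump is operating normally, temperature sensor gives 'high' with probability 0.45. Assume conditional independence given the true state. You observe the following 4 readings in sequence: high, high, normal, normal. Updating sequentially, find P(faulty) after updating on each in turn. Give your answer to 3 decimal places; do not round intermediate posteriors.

0.153

After 'high': P(faulty) = 0.7·0.2000 / (0.7·0.2000 + 0.45·0.8000) ≈ 0.2800
After 'high': P(faulty) = 0.7·0.2800 / (0.7·0.2800 + 0.45·0.7200) ≈ 0.3769
After 'normal': P(faulty) = 0.3·0.3769 / (0.3·0.3769 + 0.55·0.6231) ≈ 0.2481
After 'normal': P(faulty) = 0.3·0.2481 / (0.3·0.2481 + 0.55·0.7519) ≈ 0.1525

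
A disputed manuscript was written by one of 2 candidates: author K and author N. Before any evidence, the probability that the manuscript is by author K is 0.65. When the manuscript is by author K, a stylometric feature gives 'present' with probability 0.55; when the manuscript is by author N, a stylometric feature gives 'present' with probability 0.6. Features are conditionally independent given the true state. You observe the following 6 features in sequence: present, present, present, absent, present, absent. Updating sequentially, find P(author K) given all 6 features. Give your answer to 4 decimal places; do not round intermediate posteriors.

0.6240

Each posterior becomes the prior for the next update.
After 'present': P(author K) = 0.55·0.6500 / (0.55·0.6500 + 0.6·0.3500) ≈ 0.6300
After 'present': P(author K) = 0.55·0.6300 / (0.55·0.6300 + 0.6·0.3700) ≈ 0.6095
After 'present': P(author K) = 0.55·0.6095 / (0.55·0.6095 + 0.6·0.3905) ≈ 0.5886
After 'absent': P(author K) = 0.45·0.5886 / (0.45·0.5886 + 0.4·0.4114) ≈ 0.6168
After 'present': P(author K) = 0.55·0.6168 / (0.55·0.6168 + 0.6·0.3832) ≈ 0.5960
After 'absent': P(author K) = 0.45·0.5960 / (0.45·0.5960 + 0.4·0.4040) ≈ 0.6240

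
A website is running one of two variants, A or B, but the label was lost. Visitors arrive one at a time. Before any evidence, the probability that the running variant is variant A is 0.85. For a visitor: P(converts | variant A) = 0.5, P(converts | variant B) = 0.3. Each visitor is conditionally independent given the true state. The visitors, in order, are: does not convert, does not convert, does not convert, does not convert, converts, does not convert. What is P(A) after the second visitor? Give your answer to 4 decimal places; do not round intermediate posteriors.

After 'does not convert': P(A) = 0.5·0.8500 / (0.5·0.8500 + 0.7·0.1500) ≈ 0.8019
After 'does not convert': P(A) = 0.5·0.8019 / (0.5·0.8019 + 0.7·0.1981) ≈ 0.7430

0.7430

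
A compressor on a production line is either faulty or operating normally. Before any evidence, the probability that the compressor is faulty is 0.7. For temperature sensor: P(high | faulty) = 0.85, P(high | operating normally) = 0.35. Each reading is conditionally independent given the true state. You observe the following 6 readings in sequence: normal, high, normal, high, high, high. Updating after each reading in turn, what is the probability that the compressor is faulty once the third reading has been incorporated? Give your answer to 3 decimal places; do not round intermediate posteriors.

0.232

Apply Bayes' rule sequentially, carrying P(faulty) forward.
After 'normal': P(faulty) = 0.15·0.7000 / (0.15·0.7000 + 0.65·0.3000) ≈ 0.3500
After 'high': P(faulty) = 0.85·0.3500 / (0.85·0.3500 + 0.35·0.6500) ≈ 0.5667
After 'normal': P(faulty) = 0.15·0.5667 / (0.15·0.5667 + 0.65·0.4333) ≈ 0.2318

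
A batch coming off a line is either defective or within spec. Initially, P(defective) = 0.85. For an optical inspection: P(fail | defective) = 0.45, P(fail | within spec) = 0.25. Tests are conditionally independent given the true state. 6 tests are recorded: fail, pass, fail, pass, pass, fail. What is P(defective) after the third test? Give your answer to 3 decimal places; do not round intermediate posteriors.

After 'fail': P(defective) = 0.45·0.8500 / (0.45·0.8500 + 0.25·0.1500) ≈ 0.9107
After 'pass': P(defective) = 0.55·0.9107 / (0.55·0.9107 + 0.75·0.0893) ≈ 0.8821
After 'fail': P(defective) = 0.45·0.8821 / (0.45·0.8821 + 0.25·0.1179) ≈ 0.9309

0.931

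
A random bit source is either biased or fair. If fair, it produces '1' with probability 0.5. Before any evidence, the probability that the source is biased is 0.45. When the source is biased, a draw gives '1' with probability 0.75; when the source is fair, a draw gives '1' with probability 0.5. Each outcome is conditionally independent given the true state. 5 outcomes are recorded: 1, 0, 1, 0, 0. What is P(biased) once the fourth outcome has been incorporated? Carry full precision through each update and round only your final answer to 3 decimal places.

0.315

After '1': P(biased) = 0.75·0.4500 / (0.75·0.4500 + 0.5·0.5500) ≈ 0.5510
After '0': P(biased) = 0.25·0.5510 / (0.25·0.5510 + 0.5·0.4490) ≈ 0.3803
After '1': P(biased) = 0.75·0.3803 / (0.75·0.3803 + 0.5·0.6197) ≈ 0.4793
After '0': P(biased) = 0.25·0.4793 / (0.25·0.4793 + 0.5·0.5207) ≈ 0.3152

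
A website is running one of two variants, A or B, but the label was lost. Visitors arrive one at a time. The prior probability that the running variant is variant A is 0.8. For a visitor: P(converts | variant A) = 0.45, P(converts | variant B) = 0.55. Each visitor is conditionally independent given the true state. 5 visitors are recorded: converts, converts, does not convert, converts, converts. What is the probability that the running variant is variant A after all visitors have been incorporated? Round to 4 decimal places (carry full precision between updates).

Apply Bayes' rule sequentially, carrying P(A) forward.
After 'converts': P(A) = 0.45·0.8000 / (0.45·0.8000 + 0.55·0.2000) ≈ 0.7660
After 'converts': P(A) = 0.45·0.7660 / (0.45·0.7660 + 0.55·0.2340) ≈ 0.7281
After 'does not convert': P(A) = 0.55·0.7281 / (0.55·0.7281 + 0.45·0.2719) ≈ 0.7660
After 'converts': P(A) = 0.45·0.7660 / (0.45·0.7660 + 0.55·0.2340) ≈ 0.7281
After 'converts': P(A) = 0.45·0.7281 / (0.45·0.7281 + 0.55·0.2719) ≈ 0.6866

0.6866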